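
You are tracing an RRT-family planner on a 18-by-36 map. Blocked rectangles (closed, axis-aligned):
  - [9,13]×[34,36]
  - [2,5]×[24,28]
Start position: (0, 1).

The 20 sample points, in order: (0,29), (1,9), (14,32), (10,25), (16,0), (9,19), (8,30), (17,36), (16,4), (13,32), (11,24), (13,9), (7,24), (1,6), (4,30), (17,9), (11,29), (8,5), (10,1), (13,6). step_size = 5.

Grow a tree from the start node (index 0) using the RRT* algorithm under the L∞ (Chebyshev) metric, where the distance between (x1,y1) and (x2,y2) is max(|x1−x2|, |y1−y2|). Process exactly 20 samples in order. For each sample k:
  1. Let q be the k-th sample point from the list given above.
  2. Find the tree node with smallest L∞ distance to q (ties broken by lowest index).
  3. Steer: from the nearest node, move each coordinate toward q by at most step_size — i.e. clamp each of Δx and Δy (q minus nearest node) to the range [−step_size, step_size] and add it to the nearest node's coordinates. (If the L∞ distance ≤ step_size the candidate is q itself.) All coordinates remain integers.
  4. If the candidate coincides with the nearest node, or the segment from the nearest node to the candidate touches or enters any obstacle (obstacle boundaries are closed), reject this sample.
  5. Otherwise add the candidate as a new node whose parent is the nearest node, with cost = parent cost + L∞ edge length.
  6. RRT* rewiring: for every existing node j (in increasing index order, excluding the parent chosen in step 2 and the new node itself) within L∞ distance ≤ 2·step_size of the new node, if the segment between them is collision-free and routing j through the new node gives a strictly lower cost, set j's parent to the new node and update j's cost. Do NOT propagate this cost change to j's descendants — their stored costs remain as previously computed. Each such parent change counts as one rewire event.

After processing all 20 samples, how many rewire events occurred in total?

Rewire events: 3

1. q=(0,29) nearest=0 d=28 new=(0,6) → add node 1 parent=0 cost=5
2. q=(1,9) nearest=1 d=3 new=(1,9) → add node 2 parent=1 cost=8
3. q=(14,32) nearest=2 d=23 new=(6,14) → add node 3 parent=2 cost=13
4. q=(10,25) nearest=3 d=11 new=(10,19) → add node 4 parent=3 cost=18
5. q=(16,0) nearest=3 d=14 new=(11,9) → add node 5 parent=3 cost=18
6. q=(9,19) nearest=4 d=1 new=(9,19) → add node 6 parent=4 cost=19
7. q=(8,30) nearest=4 d=11 new=(8,24) → add node 7 parent=4 cost=23
8. q=(17,36) nearest=7 d=12 new=(13,29) → add node 8 parent=7 cost=28
9. q=(16,4) nearest=5 d=5 new=(16,4) → add node 9 parent=5 cost=23
10. q=(13,32) nearest=8 d=3 new=(13,32) → add node 10 parent=8 cost=31
11. q=(11,24) nearest=7 d=3 new=(11,24) → add node 11 parent=7 cost=26
12. q=(13,9) nearest=5 d=2 new=(13,9) → add node 12 parent=5 cost=20
13. q=(7,24) nearest=7 d=1 new=(7,24) → add node 13 parent=7 cost=24
14. q=(1,6) nearest=1 d=1 new=(1,6) → add node 14 parent=1 cost=6; rewire 5→14 (16<18)
15. q=(4,30) nearest=7 d=6 new=(4,29) → blocked by [2,5]×[24,28], reject
16. q=(17,9) nearest=12 d=4 new=(17,9) → add node 15 parent=12 cost=24
17. q=(11,29) nearest=8 d=2 new=(11,29) → add node 16 parent=8 cost=30
18. q=(8,5) nearest=5 d=4 new=(8,5) → add node 17 parent=5 cost=20
19. q=(10,1) nearest=17 d=4 new=(10,1) → add node 18 parent=17 cost=24
20. q=(13,6) nearest=5 d=3 new=(13,6) → add node 19 parent=5 cost=19; rewire 9→19 (22<23); rewire 15→19 (23<24)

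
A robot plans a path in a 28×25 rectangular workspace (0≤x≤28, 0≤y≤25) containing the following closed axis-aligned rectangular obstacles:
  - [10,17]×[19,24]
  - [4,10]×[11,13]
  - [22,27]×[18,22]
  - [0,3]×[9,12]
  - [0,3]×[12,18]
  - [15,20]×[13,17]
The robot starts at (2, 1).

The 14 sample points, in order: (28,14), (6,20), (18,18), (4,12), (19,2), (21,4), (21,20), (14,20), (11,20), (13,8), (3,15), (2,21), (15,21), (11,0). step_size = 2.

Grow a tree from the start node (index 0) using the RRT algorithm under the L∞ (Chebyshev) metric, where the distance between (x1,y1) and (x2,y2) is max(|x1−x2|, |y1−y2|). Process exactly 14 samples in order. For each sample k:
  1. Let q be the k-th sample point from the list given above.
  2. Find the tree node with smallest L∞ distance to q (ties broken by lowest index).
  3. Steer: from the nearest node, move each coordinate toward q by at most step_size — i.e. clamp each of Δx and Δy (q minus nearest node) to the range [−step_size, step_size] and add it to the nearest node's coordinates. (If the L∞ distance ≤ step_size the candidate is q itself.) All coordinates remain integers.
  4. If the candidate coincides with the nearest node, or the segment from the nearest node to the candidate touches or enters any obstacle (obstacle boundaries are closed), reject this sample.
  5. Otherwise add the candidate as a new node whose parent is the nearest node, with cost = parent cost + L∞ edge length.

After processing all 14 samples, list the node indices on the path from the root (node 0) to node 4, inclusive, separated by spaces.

Path: 0 1 2 3 4

1. q=(28,14) nearest=0 d=26 new=(4,3) → add node 1 parent=0 cost=2
2. q=(6,20) nearest=1 d=17 new=(6,5) → add node 2 parent=1 cost=4
3. q=(18,18) nearest=2 d=13 new=(8,7) → add node 3 parent=2 cost=6
4. q=(4,12) nearest=3 d=5 new=(6,9) → add node 4 parent=3 cost=8
5. q=(19,2) nearest=3 d=11 new=(10,5) → add node 5 parent=3 cost=8
6. q=(21,4) nearest=5 d=11 new=(12,4) → add node 6 parent=5 cost=10
7. q=(21,20) nearest=3 d=13 new=(10,9) → add node 7 parent=3 cost=8
8. q=(14,20) nearest=4 d=11 new=(8,11) → blocked by [4,10]×[11,13], reject
9. q=(11,20) nearest=4 d=11 new=(8,11) → blocked by [4,10]×[11,13], reject
10. q=(13,8) nearest=5 d=3 new=(12,7) → add node 8 parent=5 cost=10
11. q=(3,15) nearest=4 d=6 new=(4,11) → blocked by [4,10]×[11,13], reject
12. q=(2,21) nearest=4 d=12 new=(4,11) → blocked by [4,10]×[11,13], reject
13. q=(15,21) nearest=4 d=12 new=(8,11) → blocked by [4,10]×[11,13], reject
14. q=(11,0) nearest=6 d=4 new=(11,2) → add node 9 parent=6 cost=12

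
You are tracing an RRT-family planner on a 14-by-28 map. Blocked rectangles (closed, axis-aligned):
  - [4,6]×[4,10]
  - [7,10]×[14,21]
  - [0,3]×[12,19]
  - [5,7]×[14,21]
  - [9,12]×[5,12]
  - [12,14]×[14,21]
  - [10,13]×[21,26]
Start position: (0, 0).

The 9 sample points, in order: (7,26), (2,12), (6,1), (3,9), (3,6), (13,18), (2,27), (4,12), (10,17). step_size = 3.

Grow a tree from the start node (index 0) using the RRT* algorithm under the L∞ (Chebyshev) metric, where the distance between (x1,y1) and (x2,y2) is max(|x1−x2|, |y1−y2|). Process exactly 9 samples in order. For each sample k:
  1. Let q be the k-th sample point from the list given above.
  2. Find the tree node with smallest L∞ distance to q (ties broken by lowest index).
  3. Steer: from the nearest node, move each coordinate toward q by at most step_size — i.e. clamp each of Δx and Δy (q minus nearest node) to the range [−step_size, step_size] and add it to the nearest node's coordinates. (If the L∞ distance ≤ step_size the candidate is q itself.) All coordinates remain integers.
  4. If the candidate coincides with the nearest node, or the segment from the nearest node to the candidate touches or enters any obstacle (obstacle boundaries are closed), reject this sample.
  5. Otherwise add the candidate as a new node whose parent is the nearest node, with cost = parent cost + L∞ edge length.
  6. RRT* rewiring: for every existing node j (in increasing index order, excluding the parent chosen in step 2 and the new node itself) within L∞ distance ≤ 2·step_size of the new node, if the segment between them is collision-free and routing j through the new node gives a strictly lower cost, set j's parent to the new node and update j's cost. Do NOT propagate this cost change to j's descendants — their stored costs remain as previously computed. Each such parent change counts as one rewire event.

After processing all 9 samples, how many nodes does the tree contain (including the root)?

1. q=(7,26) nearest=0 d=26 new=(3,3) → add node 1 parent=0 cost=3
2. q=(2,12) nearest=1 d=9 new=(2,6) → add node 2 parent=1 cost=6
3. q=(6,1) nearest=1 d=3 new=(6,1) → add node 3 parent=1 cost=6
4. q=(3,9) nearest=2 d=3 new=(3,9) → add node 4 parent=2 cost=9
5. q=(3,6) nearest=2 d=1 new=(3,6) → add node 5 parent=2 cost=7
6. q=(13,18) nearest=4 d=10 new=(6,12) → blocked by [4,6]×[4,10], reject
7. q=(2,27) nearest=4 d=18 new=(2,12) → blocked by [0,3]×[12,19], reject
8. q=(4,12) nearest=4 d=3 new=(4,12) → add node 6 parent=4 cost=12
9. q=(10,17) nearest=6 d=6 new=(7,15) → blocked by [7,10]×[14,21], reject

Node count: 7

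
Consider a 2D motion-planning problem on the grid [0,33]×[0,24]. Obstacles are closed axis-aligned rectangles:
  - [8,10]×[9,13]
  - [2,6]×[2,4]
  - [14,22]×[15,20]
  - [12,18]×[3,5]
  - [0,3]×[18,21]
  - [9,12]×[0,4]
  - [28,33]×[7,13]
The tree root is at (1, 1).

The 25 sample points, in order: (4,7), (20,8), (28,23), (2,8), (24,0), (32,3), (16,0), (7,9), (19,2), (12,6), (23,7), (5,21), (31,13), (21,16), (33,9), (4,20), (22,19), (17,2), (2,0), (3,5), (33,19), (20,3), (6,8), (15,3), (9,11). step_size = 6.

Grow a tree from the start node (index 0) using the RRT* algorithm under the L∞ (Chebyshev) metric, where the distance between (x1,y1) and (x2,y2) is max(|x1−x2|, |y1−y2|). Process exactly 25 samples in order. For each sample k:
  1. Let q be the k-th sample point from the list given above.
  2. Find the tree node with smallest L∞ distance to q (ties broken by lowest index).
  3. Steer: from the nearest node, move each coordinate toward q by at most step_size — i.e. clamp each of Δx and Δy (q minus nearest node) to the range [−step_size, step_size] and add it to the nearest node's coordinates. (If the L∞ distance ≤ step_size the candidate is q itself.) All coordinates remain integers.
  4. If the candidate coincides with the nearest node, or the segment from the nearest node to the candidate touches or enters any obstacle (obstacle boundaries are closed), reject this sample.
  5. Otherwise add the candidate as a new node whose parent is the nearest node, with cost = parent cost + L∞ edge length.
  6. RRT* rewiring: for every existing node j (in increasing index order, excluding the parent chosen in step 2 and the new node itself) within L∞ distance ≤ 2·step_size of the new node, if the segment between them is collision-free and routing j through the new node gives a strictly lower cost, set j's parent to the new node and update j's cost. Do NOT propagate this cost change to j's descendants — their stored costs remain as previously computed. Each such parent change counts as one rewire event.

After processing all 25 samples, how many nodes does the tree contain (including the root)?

Node count: 9

1. q=(4,7) nearest=0 d=6 new=(4,7) → blocked by [2,6]×[2,4], reject
2. q=(20,8) nearest=0 d=19 new=(7,7) → blocked by [2,6]×[2,4], reject
3. q=(28,23) nearest=0 d=27 new=(7,7) → blocked by [2,6]×[2,4], reject
4. q=(2,8) nearest=0 d=7 new=(2,7) → add node 1 parent=0 cost=6
5. q=(24,0) nearest=1 d=22 new=(8,1) → blocked by [2,6]×[2,4], reject
6. q=(32,3) nearest=1 d=30 new=(8,3) → add node 2 parent=1 cost=12
7. q=(16,0) nearest=2 d=8 new=(14,0) → blocked by [9,12]×[0,4], reject
8. q=(7,9) nearest=1 d=5 new=(7,9) → add node 3 parent=1 cost=11
9. q=(19,2) nearest=2 d=11 new=(14,2) → blocked by [9,12]×[0,4], reject
10. q=(12,6) nearest=2 d=4 new=(12,6) → blocked by [9,12]×[0,4], reject
11. q=(23,7) nearest=2 d=15 new=(14,7) → blocked by [9,12]×[0,4], reject
12. q=(5,21) nearest=3 d=12 new=(5,15) → add node 4 parent=3 cost=17
13. q=(31,13) nearest=2 d=23 new=(14,9) → blocked by [9,12]×[0,4], reject
14. q=(21,16) nearest=2 d=13 new=(14,9) → blocked by [9,12]×[0,4], reject
15. q=(33,9) nearest=2 d=25 new=(14,9) → blocked by [9,12]×[0,4], reject
16. q=(4,20) nearest=4 d=5 new=(4,20) → add node 5 parent=4 cost=22
17. q=(22,19) nearest=3 d=15 new=(13,15) → blocked by [8,10]×[9,13], reject
18. q=(17,2) nearest=2 d=9 new=(14,2) → blocked by [9,12]×[0,4], reject
19. q=(2,0) nearest=0 d=1 new=(2,0) → add node 6 parent=0 cost=1
20. q=(3,5) nearest=1 d=2 new=(3,5) → add node 7 parent=1 cost=8
21. q=(33,19) nearest=2 d=25 new=(14,9) → blocked by [9,12]×[0,4], reject
22. q=(20,3) nearest=2 d=12 new=(14,3) → blocked by [12,18]×[3,5], reject
23. q=(6,8) nearest=3 d=1 new=(6,8) → add node 8 parent=3 cost=12
24. q=(15,3) nearest=2 d=7 new=(14,3) → blocked by [12,18]×[3,5], reject
25. q=(9,11) nearest=3 d=2 new=(9,11) → blocked by [8,10]×[9,13], reject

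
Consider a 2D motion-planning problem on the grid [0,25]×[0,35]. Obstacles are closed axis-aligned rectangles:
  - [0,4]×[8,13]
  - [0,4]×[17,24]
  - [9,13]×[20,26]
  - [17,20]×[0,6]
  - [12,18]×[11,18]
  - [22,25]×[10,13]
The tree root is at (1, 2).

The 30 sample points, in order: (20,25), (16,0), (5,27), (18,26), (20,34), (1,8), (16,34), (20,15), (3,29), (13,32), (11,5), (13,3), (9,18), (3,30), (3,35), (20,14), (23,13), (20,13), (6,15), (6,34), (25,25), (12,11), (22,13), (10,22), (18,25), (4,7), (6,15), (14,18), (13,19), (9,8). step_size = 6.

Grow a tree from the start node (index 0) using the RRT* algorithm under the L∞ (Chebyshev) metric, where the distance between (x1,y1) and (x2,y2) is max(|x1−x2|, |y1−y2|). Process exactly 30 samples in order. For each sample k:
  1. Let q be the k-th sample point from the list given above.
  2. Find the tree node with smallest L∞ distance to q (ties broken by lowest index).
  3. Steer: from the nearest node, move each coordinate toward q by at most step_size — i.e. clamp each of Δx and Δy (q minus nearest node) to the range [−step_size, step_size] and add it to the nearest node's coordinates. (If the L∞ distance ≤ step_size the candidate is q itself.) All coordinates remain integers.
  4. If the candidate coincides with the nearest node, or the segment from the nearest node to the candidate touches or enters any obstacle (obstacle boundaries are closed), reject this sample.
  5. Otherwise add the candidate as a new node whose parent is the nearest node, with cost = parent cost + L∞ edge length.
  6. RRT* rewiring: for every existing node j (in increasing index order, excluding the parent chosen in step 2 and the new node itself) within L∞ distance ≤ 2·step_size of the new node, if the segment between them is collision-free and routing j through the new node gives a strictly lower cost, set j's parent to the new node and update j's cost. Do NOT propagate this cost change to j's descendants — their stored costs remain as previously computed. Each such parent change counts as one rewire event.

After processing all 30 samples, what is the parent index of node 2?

1. q=(20,25) nearest=0 d=23 new=(7,8) → add node 1 parent=0 cost=6
2. q=(16,0) nearest=1 d=9 new=(13,2) → add node 2 parent=1 cost=12
3. q=(5,27) nearest=1 d=19 new=(5,14) → add node 3 parent=1 cost=12
4. q=(18,26) nearest=3 d=13 new=(11,20) → blocked by [9,13]×[20,26], reject
5. q=(20,34) nearest=3 d=20 new=(11,20) → blocked by [9,13]×[20,26], reject
6. q=(1,8) nearest=0 d=6 new=(1,8) → blocked by [0,4]×[8,13], reject
7. q=(16,34) nearest=3 d=20 new=(11,20) → blocked by [9,13]×[20,26], reject
8. q=(20,15) nearest=1 d=13 new=(13,14) → blocked by [12,18]×[11,18], reject
9. q=(3,29) nearest=3 d=15 new=(3,20) → blocked by [0,4]×[17,24], reject
10. q=(13,32) nearest=3 d=18 new=(11,20) → blocked by [9,13]×[20,26], reject
11. q=(11,5) nearest=2 d=3 new=(11,5) → add node 4 parent=2 cost=15
12. q=(13,3) nearest=2 d=1 new=(13,3) → add node 5 parent=2 cost=13
13. q=(9,18) nearest=3 d=4 new=(9,18) → add node 6 parent=3 cost=16
14. q=(3,30) nearest=6 d=12 new=(3,24) → blocked by [0,4]×[17,24], reject
15. q=(3,35) nearest=6 d=17 new=(3,24) → blocked by [0,4]×[17,24], reject
16. q=(20,14) nearest=4 d=9 new=(17,11) → blocked by [12,18]×[11,18], reject
17. q=(23,13) nearest=5 d=10 new=(19,9) → add node 7 parent=5 cost=19
18. q=(20,13) nearest=7 d=4 new=(20,13) → add node 8 parent=7 cost=23
19. q=(6,15) nearest=3 d=1 new=(6,15) → add node 9 parent=3 cost=13
20. q=(6,34) nearest=6 d=16 new=(6,24) → add node 10 parent=6 cost=22
21. q=(25,25) nearest=8 d=12 new=(25,19) → add node 11 parent=8 cost=29
22. q=(12,11) nearest=1 d=5 new=(12,11) → blocked by [12,18]×[11,18], reject
23. q=(22,13) nearest=8 d=2 new=(22,13) → blocked by [22,25]×[10,13], reject
24. q=(10,22) nearest=6 d=4 new=(10,22) → blocked by [9,13]×[20,26], reject
25. q=(18,25) nearest=11 d=7 new=(19,25) → add node 12 parent=11 cost=35
26. q=(4,7) nearest=1 d=3 new=(4,7) → add node 13 parent=1 cost=9
27. q=(6,15) nearest=9 d=0 → coincident, reject
28. q=(14,18) nearest=6 d=5 new=(14,18) → blocked by [12,18]×[11,18], reject
29. q=(13,19) nearest=6 d=4 new=(13,19) → add node 14 parent=6 cost=20; rewire 12→14 (26<35)
30. q=(9,8) nearest=1 d=2 new=(9,8) → add node 15 parent=1 cost=8; rewire 4→15 (11<15); rewire 7→15 (18<19)

Parent of node 2: 1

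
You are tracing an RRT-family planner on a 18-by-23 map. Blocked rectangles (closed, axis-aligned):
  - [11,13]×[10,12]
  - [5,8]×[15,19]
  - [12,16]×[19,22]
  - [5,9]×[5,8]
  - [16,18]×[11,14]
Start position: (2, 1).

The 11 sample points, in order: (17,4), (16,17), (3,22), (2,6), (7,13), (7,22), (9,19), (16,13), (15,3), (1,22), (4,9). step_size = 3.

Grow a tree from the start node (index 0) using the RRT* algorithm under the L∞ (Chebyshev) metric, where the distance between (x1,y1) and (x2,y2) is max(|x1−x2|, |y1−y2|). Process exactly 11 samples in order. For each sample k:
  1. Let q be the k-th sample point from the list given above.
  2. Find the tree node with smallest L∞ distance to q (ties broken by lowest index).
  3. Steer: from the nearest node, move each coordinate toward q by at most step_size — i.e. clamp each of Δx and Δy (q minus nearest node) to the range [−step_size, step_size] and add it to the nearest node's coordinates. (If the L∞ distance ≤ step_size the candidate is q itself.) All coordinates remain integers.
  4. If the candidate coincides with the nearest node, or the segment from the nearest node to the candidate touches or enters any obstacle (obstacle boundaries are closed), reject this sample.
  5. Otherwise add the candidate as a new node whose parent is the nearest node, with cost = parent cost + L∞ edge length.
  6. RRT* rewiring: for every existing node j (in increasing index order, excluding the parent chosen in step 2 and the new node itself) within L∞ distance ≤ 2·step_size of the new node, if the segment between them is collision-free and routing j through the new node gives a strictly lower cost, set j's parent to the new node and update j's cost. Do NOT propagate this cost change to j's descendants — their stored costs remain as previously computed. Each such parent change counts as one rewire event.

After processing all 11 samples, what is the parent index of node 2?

1. q=(17,4) nearest=0 d=15 new=(5,4) → add node 1 parent=0 cost=3
2. q=(16,17) nearest=1 d=13 new=(8,7) → blocked by [5,9]×[5,8], reject
3. q=(3,22) nearest=1 d=18 new=(3,7) → add node 2 parent=1 cost=6
4. q=(2,6) nearest=2 d=1 new=(2,6) → add node 3 parent=2 cost=7
5. q=(7,13) nearest=2 d=6 new=(6,10) → add node 4 parent=2 cost=9
6. q=(7,22) nearest=4 d=12 new=(7,13) → add node 5 parent=4 cost=12
7. q=(9,19) nearest=5 d=6 new=(9,16) → add node 6 parent=5 cost=15
8. q=(16,13) nearest=6 d=7 new=(12,13) → add node 7 parent=6 cost=18
9. q=(15,3) nearest=4 d=9 new=(9,7) → blocked by [5,9]×[5,8], reject
10. q=(1,22) nearest=6 d=8 new=(6,19) → blocked by [5,8]×[15,19], reject
11. q=(4,9) nearest=2 d=2 new=(4,9) → add node 8 parent=2 cost=8

Parent of node 2: 1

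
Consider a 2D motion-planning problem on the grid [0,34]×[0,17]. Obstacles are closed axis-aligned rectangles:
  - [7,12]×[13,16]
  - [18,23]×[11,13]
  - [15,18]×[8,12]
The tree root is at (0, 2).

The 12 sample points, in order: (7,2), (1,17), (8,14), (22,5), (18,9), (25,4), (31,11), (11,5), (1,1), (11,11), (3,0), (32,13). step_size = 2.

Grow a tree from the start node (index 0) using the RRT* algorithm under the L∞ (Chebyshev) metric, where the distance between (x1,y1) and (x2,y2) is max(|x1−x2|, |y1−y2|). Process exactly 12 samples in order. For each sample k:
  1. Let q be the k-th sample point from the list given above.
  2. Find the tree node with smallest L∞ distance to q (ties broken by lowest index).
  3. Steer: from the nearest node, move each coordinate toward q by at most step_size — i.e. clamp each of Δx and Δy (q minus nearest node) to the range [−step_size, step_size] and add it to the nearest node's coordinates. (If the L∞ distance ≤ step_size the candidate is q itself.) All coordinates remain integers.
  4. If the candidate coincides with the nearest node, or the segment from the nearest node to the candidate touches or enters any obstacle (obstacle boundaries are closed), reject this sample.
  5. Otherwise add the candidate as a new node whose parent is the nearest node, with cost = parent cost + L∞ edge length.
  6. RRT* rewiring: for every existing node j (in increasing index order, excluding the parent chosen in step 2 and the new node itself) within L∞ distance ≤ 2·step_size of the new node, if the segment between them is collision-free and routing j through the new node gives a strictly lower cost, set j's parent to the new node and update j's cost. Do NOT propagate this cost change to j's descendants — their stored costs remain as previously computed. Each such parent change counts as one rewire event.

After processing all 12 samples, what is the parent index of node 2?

1. q=(7,2) nearest=0 d=7 new=(2,2) → add node 1 parent=0 cost=2
2. q=(1,17) nearest=0 d=15 new=(1,4) → add node 2 parent=0 cost=2
3. q=(8,14) nearest=2 d=10 new=(3,6) → add node 3 parent=2 cost=4
4. q=(22,5) nearest=3 d=19 new=(5,5) → add node 4 parent=3 cost=6
5. q=(18,9) nearest=4 d=13 new=(7,7) → add node 5 parent=4 cost=8
6. q=(25,4) nearest=5 d=18 new=(9,5) → add node 6 parent=5 cost=10
7. q=(31,11) nearest=6 d=22 new=(11,7) → add node 7 parent=6 cost=12
8. q=(11,5) nearest=6 d=2 new=(11,5) → add node 8 parent=6 cost=12
9. q=(1,1) nearest=0 d=1 new=(1,1) → add node 9 parent=0 cost=1; rewire 4→9 (5<6)
10. q=(11,11) nearest=5 d=4 new=(9,9) → add node 10 parent=5 cost=10
11. q=(3,0) nearest=1 d=2 new=(3,0) → add node 11 parent=1 cost=4
12. q=(32,13) nearest=7 d=21 new=(13,9) → add node 12 parent=7 cost=14

Parent of node 2: 0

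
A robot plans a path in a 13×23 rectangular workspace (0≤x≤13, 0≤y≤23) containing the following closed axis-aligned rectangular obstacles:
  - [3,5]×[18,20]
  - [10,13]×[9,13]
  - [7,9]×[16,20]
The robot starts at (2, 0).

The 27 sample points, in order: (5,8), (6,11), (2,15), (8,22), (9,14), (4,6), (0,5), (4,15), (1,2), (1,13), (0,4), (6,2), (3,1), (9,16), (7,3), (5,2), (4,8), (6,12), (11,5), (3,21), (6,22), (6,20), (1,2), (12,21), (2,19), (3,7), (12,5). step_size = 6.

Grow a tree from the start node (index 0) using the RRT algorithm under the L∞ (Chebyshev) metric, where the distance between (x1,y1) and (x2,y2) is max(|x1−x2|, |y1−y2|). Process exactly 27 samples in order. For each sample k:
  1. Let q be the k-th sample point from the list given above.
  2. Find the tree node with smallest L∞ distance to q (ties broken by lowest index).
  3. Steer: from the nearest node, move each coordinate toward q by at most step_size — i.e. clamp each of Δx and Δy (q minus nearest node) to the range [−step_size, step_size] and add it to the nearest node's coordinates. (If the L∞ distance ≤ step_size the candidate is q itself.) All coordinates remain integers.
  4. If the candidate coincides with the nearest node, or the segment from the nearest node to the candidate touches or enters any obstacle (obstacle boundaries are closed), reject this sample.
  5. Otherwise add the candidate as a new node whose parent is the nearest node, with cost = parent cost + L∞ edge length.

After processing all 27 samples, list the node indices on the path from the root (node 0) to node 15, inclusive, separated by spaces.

Path: 0 1 15

1. q=(5,8) nearest=0 d=8 new=(5,6) → add node 1 parent=0 cost=6
2. q=(6,11) nearest=1 d=5 new=(6,11) → add node 2 parent=1 cost=11
3. q=(2,15) nearest=2 d=4 new=(2,15) → add node 3 parent=2 cost=15
4. q=(8,22) nearest=3 d=7 new=(8,21) → blocked by [3,5]×[18,20], reject
5. q=(9,14) nearest=2 d=3 new=(9,14) → add node 4 parent=2 cost=14
6. q=(4,6) nearest=1 d=1 new=(4,6) → add node 5 parent=1 cost=7
7. q=(0,5) nearest=5 d=4 new=(0,5) → add node 6 parent=5 cost=11
8. q=(4,15) nearest=3 d=2 new=(4,15) → add node 7 parent=3 cost=17
9. q=(1,2) nearest=0 d=2 new=(1,2) → add node 8 parent=0 cost=2
10. q=(1,13) nearest=3 d=2 new=(1,13) → add node 9 parent=3 cost=17
11. q=(0,4) nearest=6 d=1 new=(0,4) → add node 10 parent=6 cost=12
12. q=(6,2) nearest=0 d=4 new=(6,2) → add node 11 parent=0 cost=4
13. q=(3,1) nearest=0 d=1 new=(3,1) → add node 12 parent=0 cost=1
14. q=(9,16) nearest=4 d=2 new=(9,16) → blocked by [7,9]×[16,20], reject
15. q=(7,3) nearest=11 d=1 new=(7,3) → add node 13 parent=11 cost=5
16. q=(5,2) nearest=11 d=1 new=(5,2) → add node 14 parent=11 cost=5
17. q=(4,8) nearest=1 d=2 new=(4,8) → add node 15 parent=1 cost=8
18. q=(6,12) nearest=2 d=1 new=(6,12) → add node 16 parent=2 cost=12
19. q=(11,5) nearest=13 d=4 new=(11,5) → add node 17 parent=13 cost=9
20. q=(3,21) nearest=3 d=6 new=(3,21) → add node 18 parent=3 cost=21
21. q=(6,22) nearest=18 d=3 new=(6,22) → add node 19 parent=18 cost=24
22. q=(6,20) nearest=19 d=2 new=(6,20) → add node 20 parent=19 cost=26
23. q=(1,2) nearest=8 d=0 → coincident, reject
24. q=(12,21) nearest=19 d=6 new=(12,21) → add node 21 parent=19 cost=30
25. q=(2,19) nearest=18 d=2 new=(2,19) → add node 22 parent=18 cost=23
26. q=(3,7) nearest=5 d=1 new=(3,7) → add node 23 parent=5 cost=8
27. q=(12,5) nearest=17 d=1 new=(12,5) → add node 24 parent=17 cost=10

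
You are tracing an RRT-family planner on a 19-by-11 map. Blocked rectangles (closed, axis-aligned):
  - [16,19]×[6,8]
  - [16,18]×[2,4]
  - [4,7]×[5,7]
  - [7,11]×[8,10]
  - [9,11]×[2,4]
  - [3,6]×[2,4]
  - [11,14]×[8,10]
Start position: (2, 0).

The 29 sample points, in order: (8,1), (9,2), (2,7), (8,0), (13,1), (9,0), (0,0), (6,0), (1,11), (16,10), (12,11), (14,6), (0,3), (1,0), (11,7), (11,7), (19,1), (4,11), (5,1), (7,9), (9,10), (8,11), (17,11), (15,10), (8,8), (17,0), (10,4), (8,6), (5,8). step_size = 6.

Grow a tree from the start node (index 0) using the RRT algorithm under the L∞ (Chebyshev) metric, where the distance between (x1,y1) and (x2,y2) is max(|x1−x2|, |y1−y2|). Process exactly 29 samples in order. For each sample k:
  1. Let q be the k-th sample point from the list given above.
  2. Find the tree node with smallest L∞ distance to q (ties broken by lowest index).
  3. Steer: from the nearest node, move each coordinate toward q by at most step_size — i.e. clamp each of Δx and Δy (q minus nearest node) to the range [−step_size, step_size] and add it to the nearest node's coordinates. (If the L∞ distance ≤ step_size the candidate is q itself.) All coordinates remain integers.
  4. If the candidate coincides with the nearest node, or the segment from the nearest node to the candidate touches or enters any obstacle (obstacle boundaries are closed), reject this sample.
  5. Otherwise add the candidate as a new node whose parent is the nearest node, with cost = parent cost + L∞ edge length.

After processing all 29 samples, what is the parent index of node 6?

1. q=(8,1) nearest=0 d=6 new=(8,1) → add node 1 parent=0 cost=6
2. q=(9,2) nearest=1 d=1 new=(9,2) → blocked by [9,11]×[2,4], reject
3. q=(2,7) nearest=1 d=6 new=(2,7) → blocked by [4,7]×[5,7], reject
4. q=(8,0) nearest=1 d=1 new=(8,0) → add node 2 parent=1 cost=7
5. q=(13,1) nearest=1 d=5 new=(13,1) → add node 3 parent=1 cost=11
6. q=(9,0) nearest=1 d=1 new=(9,0) → add node 4 parent=1 cost=7
7. q=(0,0) nearest=0 d=2 new=(0,0) → add node 5 parent=0 cost=2
8. q=(6,0) nearest=1 d=2 new=(6,0) → add node 6 parent=1 cost=8
9. q=(1,11) nearest=1 d=10 new=(2,7) → blocked by [4,7]×[5,7], reject
10. q=(16,10) nearest=1 d=9 new=(14,7) → blocked by [9,11]×[2,4], reject
11. q=(12,11) nearest=1 d=10 new=(12,7) → blocked by [9,11]×[2,4], reject
12. q=(14,6) nearest=3 d=5 new=(14,6) → add node 7 parent=3 cost=16
13. q=(0,3) nearest=0 d=3 new=(0,3) → add node 8 parent=0 cost=3
14. q=(1,0) nearest=0 d=1 new=(1,0) → add node 9 parent=0 cost=1
15. q=(11,7) nearest=7 d=3 new=(11,7) → add node 10 parent=7 cost=19
16. q=(11,7) nearest=10 d=0 → coincident, reject
17. q=(19,1) nearest=7 d=5 new=(19,1) → blocked by [16,18]×[2,4], reject
18. q=(4,11) nearest=10 d=7 new=(5,11) → blocked by [7,11]×[8,10], reject
19. q=(5,1) nearest=6 d=1 new=(5,1) → add node 11 parent=6 cost=9
20. q=(7,9) nearest=10 d=4 new=(7,9) → blocked by [7,11]×[8,10], reject
21. q=(9,10) nearest=10 d=3 new=(9,10) → blocked by [7,11]×[8,10], reject
22. q=(8,11) nearest=10 d=4 new=(8,11) → blocked by [7,11]×[8,10], reject
23. q=(17,11) nearest=7 d=5 new=(17,11) → add node 12 parent=7 cost=21
24. q=(15,10) nearest=12 d=2 new=(15,10) → add node 13 parent=12 cost=23
25. q=(8,8) nearest=10 d=3 new=(8,8) → blocked by [7,11]×[8,10], reject
26. q=(17,0) nearest=3 d=4 new=(17,0) → add node 14 parent=3 cost=15
27. q=(10,4) nearest=1 d=3 new=(10,4) → blocked by [9,11]×[2,4], reject
28. q=(8,6) nearest=10 d=3 new=(8,6) → add node 15 parent=10 cost=22
29. q=(5,8) nearest=15 d=3 new=(5,8) → blocked by [4,7]×[5,7], reject

Parent of node 6: 1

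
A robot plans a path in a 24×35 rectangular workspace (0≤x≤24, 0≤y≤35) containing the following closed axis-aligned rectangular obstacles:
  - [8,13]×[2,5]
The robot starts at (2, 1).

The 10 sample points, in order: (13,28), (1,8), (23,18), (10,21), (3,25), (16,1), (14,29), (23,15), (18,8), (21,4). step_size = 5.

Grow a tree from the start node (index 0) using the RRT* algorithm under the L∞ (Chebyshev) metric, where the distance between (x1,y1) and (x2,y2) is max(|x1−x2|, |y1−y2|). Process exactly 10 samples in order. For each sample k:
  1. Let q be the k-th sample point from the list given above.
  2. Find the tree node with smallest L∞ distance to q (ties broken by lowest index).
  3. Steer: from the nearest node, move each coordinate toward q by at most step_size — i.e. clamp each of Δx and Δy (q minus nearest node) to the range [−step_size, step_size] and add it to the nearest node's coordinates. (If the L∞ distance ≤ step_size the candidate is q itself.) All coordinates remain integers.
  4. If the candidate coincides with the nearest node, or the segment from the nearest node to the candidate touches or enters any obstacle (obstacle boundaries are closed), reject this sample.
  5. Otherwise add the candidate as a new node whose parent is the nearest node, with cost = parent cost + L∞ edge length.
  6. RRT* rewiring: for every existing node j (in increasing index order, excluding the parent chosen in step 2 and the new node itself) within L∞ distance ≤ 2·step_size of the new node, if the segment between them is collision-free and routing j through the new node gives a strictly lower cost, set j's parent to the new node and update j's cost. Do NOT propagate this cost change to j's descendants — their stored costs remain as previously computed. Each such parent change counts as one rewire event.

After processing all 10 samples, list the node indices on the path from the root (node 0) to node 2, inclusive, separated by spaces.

Path: 0 1 2

1. q=(13,28) nearest=0 d=27 new=(7,6) → add node 1 parent=0 cost=5
2. q=(1,8) nearest=1 d=6 new=(2,8) → add node 2 parent=1 cost=10
3. q=(23,18) nearest=1 d=16 new=(12,11) → add node 3 parent=1 cost=10
4. q=(10,21) nearest=3 d=10 new=(10,16) → add node 4 parent=3 cost=15
5. q=(3,25) nearest=4 d=9 new=(5,21) → add node 5 parent=4 cost=20
6. q=(16,1) nearest=1 d=9 new=(12,1) → blocked by [8,13]×[2,5], reject
7. q=(14,29) nearest=5 d=9 new=(10,26) → add node 6 parent=5 cost=25
8. q=(23,15) nearest=3 d=11 new=(17,15) → add node 7 parent=3 cost=15
9. q=(18,8) nearest=3 d=6 new=(17,8) → add node 8 parent=3 cost=15
10. q=(21,4) nearest=8 d=4 new=(21,4) → add node 9 parent=8 cost=19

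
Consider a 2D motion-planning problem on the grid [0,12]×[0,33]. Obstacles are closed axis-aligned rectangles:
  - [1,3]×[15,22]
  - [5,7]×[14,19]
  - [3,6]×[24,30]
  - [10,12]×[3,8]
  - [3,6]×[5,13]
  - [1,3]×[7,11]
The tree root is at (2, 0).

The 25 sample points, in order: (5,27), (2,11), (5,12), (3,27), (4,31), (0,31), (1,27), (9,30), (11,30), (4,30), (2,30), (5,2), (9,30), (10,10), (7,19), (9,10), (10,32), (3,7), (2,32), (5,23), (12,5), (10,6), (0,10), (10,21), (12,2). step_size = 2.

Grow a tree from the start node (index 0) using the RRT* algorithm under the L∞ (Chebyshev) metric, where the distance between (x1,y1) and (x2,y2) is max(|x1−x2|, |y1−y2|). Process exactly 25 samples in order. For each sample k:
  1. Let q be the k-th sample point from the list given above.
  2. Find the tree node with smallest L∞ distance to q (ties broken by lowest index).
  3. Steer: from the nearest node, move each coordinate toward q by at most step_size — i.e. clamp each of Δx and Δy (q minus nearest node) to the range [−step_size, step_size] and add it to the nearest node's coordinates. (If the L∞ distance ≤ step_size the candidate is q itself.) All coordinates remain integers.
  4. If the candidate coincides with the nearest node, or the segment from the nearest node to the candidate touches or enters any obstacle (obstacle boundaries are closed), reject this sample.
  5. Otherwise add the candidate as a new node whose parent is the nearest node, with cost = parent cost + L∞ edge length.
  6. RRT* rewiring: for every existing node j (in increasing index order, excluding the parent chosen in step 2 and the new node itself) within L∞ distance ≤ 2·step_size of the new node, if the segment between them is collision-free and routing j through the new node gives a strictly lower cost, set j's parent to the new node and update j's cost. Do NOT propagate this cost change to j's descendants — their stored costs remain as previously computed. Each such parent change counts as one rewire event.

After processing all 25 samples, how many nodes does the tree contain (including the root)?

1. q=(5,27) nearest=0 d=27 new=(4,2) → add node 1 parent=0 cost=2
2. q=(2,11) nearest=1 d=9 new=(2,4) → add node 2 parent=1 cost=4
3. q=(5,12) nearest=2 d=8 new=(4,6) → blocked by [3,6]×[5,13], reject
4. q=(3,27) nearest=2 d=23 new=(3,6) → blocked by [3,6]×[5,13], reject
5. q=(4,31) nearest=2 d=27 new=(4,6) → blocked by [3,6]×[5,13], reject
6. q=(0,31) nearest=2 d=27 new=(0,6) → add node 3 parent=2 cost=6
7. q=(1,27) nearest=3 d=21 new=(1,8) → blocked by [1,3]×[7,11], reject
8. q=(9,30) nearest=3 d=24 new=(2,8) → blocked by [1,3]×[7,11], reject
9. q=(11,30) nearest=3 d=24 new=(2,8) → blocked by [1,3]×[7,11], reject
10. q=(4,30) nearest=3 d=24 new=(2,8) → blocked by [1,3]×[7,11], reject
11. q=(2,30) nearest=3 d=24 new=(2,8) → blocked by [1,3]×[7,11], reject
12. q=(5,2) nearest=1 d=1 new=(5,2) → add node 4 parent=1 cost=3
13. q=(9,30) nearest=3 d=24 new=(2,8) → blocked by [1,3]×[7,11], reject
14. q=(10,10) nearest=1 d=8 new=(6,4) → add node 5 parent=1 cost=4
15. q=(7,19) nearest=3 d=13 new=(2,8) → blocked by [1,3]×[7,11], reject
16. q=(9,10) nearest=5 d=6 new=(8,6) → add node 6 parent=5 cost=6
17. q=(10,32) nearest=3 d=26 new=(2,8) → blocked by [1,3]×[7,11], reject
18. q=(3,7) nearest=2 d=3 new=(3,6) → blocked by [3,6]×[5,13], reject
19. q=(2,32) nearest=3 d=26 new=(2,8) → blocked by [1,3]×[7,11], reject
20. q=(5,23) nearest=3 d=17 new=(2,8) → blocked by [1,3]×[7,11], reject
21. q=(12,5) nearest=6 d=4 new=(10,5) → blocked by [10,12]×[3,8], reject
22. q=(10,6) nearest=6 d=2 new=(10,6) → blocked by [10,12]×[3,8], reject
23. q=(0,10) nearest=3 d=4 new=(0,8) → add node 7 parent=3 cost=8
24. q=(10,21) nearest=7 d=13 new=(2,10) → blocked by [1,3]×[7,11], reject
25. q=(12,2) nearest=6 d=4 new=(10,4) → blocked by [10,12]×[3,8], reject

Node count: 8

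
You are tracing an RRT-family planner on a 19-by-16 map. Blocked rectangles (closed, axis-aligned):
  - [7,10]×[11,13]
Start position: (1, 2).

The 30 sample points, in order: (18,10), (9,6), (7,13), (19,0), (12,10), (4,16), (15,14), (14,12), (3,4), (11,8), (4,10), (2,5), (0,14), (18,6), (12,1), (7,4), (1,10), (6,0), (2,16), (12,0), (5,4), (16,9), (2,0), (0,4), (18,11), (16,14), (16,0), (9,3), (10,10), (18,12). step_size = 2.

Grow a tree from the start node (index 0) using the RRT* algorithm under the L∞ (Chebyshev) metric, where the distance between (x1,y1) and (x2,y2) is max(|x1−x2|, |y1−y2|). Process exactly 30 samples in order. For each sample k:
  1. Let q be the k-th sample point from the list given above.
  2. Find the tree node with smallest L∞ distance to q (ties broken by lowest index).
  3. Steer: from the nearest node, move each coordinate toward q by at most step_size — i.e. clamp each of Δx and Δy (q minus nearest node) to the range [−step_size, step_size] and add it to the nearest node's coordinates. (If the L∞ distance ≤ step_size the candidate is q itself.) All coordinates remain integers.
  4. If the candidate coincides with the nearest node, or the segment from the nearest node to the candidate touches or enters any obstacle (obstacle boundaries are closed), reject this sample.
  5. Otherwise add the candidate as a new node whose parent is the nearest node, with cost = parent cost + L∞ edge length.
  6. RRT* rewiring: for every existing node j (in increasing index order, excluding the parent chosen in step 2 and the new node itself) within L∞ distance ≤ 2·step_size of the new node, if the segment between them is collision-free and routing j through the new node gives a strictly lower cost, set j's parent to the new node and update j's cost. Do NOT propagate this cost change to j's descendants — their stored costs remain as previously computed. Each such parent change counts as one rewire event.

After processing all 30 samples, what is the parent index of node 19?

Parent of node 19: 1

1. q=(18,10) nearest=0 d=17 new=(3,4) → add node 1 parent=0 cost=2
2. q=(9,6) nearest=1 d=6 new=(5,6) → add node 2 parent=1 cost=4
3. q=(7,13) nearest=2 d=7 new=(7,8) → add node 3 parent=2 cost=6
4. q=(19,0) nearest=3 d=12 new=(9,6) → add node 4 parent=3 cost=8
5. q=(12,10) nearest=4 d=4 new=(11,8) → add node 5 parent=4 cost=10
6. q=(4,16) nearest=3 d=8 new=(5,10) → add node 6 parent=3 cost=8
7. q=(15,14) nearest=5 d=6 new=(13,10) → add node 7 parent=5 cost=12
8. q=(14,12) nearest=7 d=2 new=(14,12) → add node 8 parent=7 cost=14
9. q=(3,4) nearest=1 d=0 → coincident, reject
10. q=(11,8) nearest=5 d=0 → coincident, reject
11. q=(4,10) nearest=6 d=1 new=(4,10) → add node 9 parent=6 cost=9
12. q=(2,5) nearest=1 d=1 new=(2,5) → add node 10 parent=1 cost=3
13. q=(0,14) nearest=9 d=4 new=(2,12) → add node 11 parent=9 cost=11
14. q=(18,6) nearest=7 d=5 new=(15,8) → add node 12 parent=7 cost=14
15. q=(12,1) nearest=4 d=5 new=(11,4) → add node 13 parent=4 cost=10
16. q=(7,4) nearest=2 d=2 new=(7,4) → add node 14 parent=2 cost=6
17. q=(1,10) nearest=11 d=2 new=(1,10) → add node 15 parent=11 cost=13
18. q=(6,0) nearest=1 d=4 new=(5,2) → add node 16 parent=1 cost=4
19. q=(2,16) nearest=11 d=4 new=(2,14) → add node 17 parent=11 cost=13
20. q=(12,0) nearest=13 d=4 new=(12,2) → add node 18 parent=13 cost=12
21. q=(5,4) nearest=1 d=2 new=(5,4) → add node 19 parent=1 cost=4
22. q=(16,9) nearest=12 d=1 new=(16,9) → add node 20 parent=12 cost=15
23. q=(2,0) nearest=0 d=2 new=(2,0) → add node 21 parent=0 cost=2
24. q=(0,4) nearest=0 d=2 new=(0,4) → add node 22 parent=0 cost=2
25. q=(18,11) nearest=20 d=2 new=(18,11) → add node 23 parent=20 cost=17
26. q=(16,14) nearest=8 d=2 new=(16,14) → add node 24 parent=8 cost=16
27. q=(16,0) nearest=18 d=4 new=(14,0) → add node 25 parent=18 cost=14
28. q=(9,3) nearest=13 d=2 new=(9,3) → add node 26 parent=13 cost=12
29. q=(10,10) nearest=5 d=2 new=(10,10) → add node 27 parent=5 cost=12
30. q=(18,12) nearest=23 d=1 new=(18,12) → add node 28 parent=23 cost=18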